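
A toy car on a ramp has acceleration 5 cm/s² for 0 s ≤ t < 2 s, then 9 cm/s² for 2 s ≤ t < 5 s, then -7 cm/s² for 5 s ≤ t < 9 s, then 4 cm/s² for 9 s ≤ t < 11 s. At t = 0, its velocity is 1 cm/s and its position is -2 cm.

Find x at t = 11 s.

On each constant-a segment, Δv = aΔt and Δx = v₀Δt + ½aΔt²; chain segment to segment.
0–2 s: v starts 1 cm/s; Δx = 1·2 + ½·5·2² = 12 cm; v ends 11 cm/s.
2–5 s: v starts 11 cm/s; Δx = 11·3 + ½·9·3² = 73.5 cm; v ends 38 cm/s.
5–9 s: v starts 38 cm/s; Δx = 38·4 + ½·-7·4² = 96 cm; v ends 10 cm/s.
9–11 s: v starts 10 cm/s; Δx = 10·2 + ½·4·2² = 28 cm; v ends 18 cm/s.
x(11) = -2 + Σ Δx = 207.5 cm.

207.5 cm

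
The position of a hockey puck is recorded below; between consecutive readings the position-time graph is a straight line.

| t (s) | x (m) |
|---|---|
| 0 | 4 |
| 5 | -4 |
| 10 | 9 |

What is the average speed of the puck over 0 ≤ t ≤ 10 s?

2.1 m/s

Average speed = (total path length)/(elapsed time); on a piecewise-linear x-t graph the path length is Σ|Δx|.
0–5 s: |Δx| = |-4 − 4| = 8 m
5–10 s: |Δx| = |9 − -4| = 13 m
Total path = 21 m; average speed = 21/10 = 2.1 m/s.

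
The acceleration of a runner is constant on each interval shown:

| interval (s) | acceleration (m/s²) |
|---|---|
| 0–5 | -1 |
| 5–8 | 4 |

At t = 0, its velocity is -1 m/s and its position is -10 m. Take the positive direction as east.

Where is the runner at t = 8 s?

-27.5 m

On each constant-a segment, Δv = aΔt and Δx = v₀Δt + ½aΔt²; chain segment to segment.
0–5 s: v starts -1 m/s; Δx = -1·5 + ½·-1·5² = -17.5 m; v ends -6 m/s.
5–8 s: v starts -6 m/s; Δx = -6·3 + ½·4·3² = 0 m; v ends 6 m/s.
x(8) = -10 + Σ Δx = -27.5 m.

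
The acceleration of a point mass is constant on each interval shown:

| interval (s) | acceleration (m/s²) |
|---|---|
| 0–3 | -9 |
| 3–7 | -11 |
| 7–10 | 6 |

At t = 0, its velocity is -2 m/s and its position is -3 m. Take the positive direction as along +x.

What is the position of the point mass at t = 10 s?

On each constant-a segment, Δv = aΔt and Δx = v₀Δt + ½aΔt²; chain segment to segment.
0–3 s: v starts -2 m/s; Δx = -2·3 + ½·-9·3² = -46.5 m; v ends -29 m/s.
3–7 s: v starts -29 m/s; Δx = -29·4 + ½·-11·4² = -204 m; v ends -73 m/s.
7–10 s: v starts -73 m/s; Δx = -73·3 + ½·6·3² = -192 m; v ends -55 m/s.
x(10) = -3 + Σ Δx = -445.5 m.

-445.5 m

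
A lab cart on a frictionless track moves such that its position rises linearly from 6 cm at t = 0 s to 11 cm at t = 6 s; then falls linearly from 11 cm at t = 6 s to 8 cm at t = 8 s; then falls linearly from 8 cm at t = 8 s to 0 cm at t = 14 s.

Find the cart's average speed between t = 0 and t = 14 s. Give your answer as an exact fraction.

8/7 cm/s

Average speed = (total path length)/(elapsed time); on a piecewise-linear x-t graph the path length is Σ|Δx|.
0–6 s: |Δx| = |11 − 6| = 5 cm
6–8 s: |Δx| = |8 − 11| = 3 cm
8–14 s: |Δx| = |0 − 8| = 8 cm
Total path = 16 cm; average speed = 16/14 = 8/7 cm/s.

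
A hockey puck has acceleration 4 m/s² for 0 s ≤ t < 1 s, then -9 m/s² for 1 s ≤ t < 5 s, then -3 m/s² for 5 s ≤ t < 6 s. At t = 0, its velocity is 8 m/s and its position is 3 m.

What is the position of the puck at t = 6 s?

-36.5 m

On each constant-a segment, Δv = aΔt and Δx = v₀Δt + ½aΔt²; chain segment to segment.
0–1 s: v starts 8 m/s; Δx = 8·1 + ½·4·1² = 10 m; v ends 12 m/s.
1–5 s: v starts 12 m/s; Δx = 12·4 + ½·-9·4² = -24 m; v ends -24 m/s.
5–6 s: v starts -24 m/s; Δx = -24·1 + ½·-3·1² = -25.5 m; v ends -27 m/s.
x(6) = 3 + Σ Δx = -36.5 m.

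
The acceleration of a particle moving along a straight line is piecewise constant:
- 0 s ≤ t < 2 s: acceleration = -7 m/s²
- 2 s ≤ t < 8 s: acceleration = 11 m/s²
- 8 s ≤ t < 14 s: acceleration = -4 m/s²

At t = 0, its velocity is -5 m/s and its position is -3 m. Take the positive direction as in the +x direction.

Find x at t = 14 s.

267 m

On each constant-a segment, Δv = aΔt and Δx = v₀Δt + ½aΔt²; chain segment to segment.
0–2 s: v starts -5 m/s; Δx = -5·2 + ½·-7·2² = -24 m; v ends -19 m/s.
2–8 s: v starts -19 m/s; Δx = -19·6 + ½·11·6² = 84 m; v ends 47 m/s.
8–14 s: v starts 47 m/s; Δx = 47·6 + ½·-4·6² = 210 m; v ends 23 m/s.
x(14) = -3 + Σ Δx = 267 m.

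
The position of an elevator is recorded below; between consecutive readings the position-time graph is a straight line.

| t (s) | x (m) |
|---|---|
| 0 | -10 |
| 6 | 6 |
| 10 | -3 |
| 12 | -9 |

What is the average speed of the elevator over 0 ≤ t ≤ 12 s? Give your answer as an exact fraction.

31/12 m/s

Average speed = (total path length)/(elapsed time); on a piecewise-linear x-t graph the path length is Σ|Δx|.
0–6 s: |Δx| = |6 − -10| = 16 m
6–10 s: |Δx| = |-3 − 6| = 9 m
10–12 s: |Δx| = |-9 − -3| = 6 m
Total path = 31 m; average speed = 31/12 = 31/12 m/s.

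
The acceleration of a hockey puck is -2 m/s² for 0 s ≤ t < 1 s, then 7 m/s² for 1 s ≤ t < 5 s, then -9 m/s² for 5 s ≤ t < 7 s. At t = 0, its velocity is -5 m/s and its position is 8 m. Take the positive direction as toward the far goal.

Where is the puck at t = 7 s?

On each constant-a segment, Δv = aΔt and Δx = v₀Δt + ½aΔt²; chain segment to segment.
0–1 s: v starts -5 m/s; Δx = -5·1 + ½·-2·1² = -6 m; v ends -7 m/s.
1–5 s: v starts -7 m/s; Δx = -7·4 + ½·7·4² = 28 m; v ends 21 m/s.
5–7 s: v starts 21 m/s; Δx = 21·2 + ½·-9·2² = 24 m; v ends 3 m/s.
x(7) = 8 + Σ Δx = 54 m.

54 m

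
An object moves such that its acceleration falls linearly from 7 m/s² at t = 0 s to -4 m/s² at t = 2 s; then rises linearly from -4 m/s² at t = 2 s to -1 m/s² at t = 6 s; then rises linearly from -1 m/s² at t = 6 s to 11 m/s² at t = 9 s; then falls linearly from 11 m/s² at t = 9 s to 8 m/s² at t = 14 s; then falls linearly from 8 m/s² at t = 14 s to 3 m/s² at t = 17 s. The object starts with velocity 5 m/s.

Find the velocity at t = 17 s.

Δv equals the area under the a-t graph; then v = v₀ + Δv.
0–2 s: ½(7 + -4)(2) = 3 m/s
2–6 s: ½(-4 + -1)(4) = -10 m/s
6–9 s: ½(-1 + 11)(3) = 15 m/s
9–14 s: ½(11 + 8)(5) = 47.5 m/s
14–17 s: ½(8 + 3)(3) = 16.5 m/s
Δv = 72 m/s, so v(17) = 5 + (72) = 77 m/s.

77 m/s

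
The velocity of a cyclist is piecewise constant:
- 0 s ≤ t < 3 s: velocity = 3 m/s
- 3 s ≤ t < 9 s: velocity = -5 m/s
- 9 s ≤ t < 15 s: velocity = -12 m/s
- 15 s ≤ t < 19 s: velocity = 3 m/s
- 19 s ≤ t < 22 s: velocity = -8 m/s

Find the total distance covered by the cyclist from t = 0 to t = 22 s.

147 m

Total distance travelled is ∫|v| dt — sum the magnitudes of each area piece.
0–3 s: |3| × 3 = 9 m
3–9 s: |-5| × 6 = 30 m
9–15 s: |-12| × 6 = 72 m
15–19 s: |3| × 4 = 12 m
19–22 s: |-8| × 3 = 24 m
Total distance = 147 m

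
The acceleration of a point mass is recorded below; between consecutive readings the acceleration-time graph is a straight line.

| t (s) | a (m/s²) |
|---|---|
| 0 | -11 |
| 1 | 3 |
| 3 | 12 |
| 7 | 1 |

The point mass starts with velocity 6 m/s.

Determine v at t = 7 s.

43 m/s

Δv equals the area under the a-t graph; then v = v₀ + Δv.
0–1 s: ½(-11 + 3)(1) = -4 m/s
1–3 s: ½(3 + 12)(2) = 15 m/s
3–7 s: ½(12 + 1)(4) = 26 m/s
Δv = 37 m/s, so v(7) = 6 + (37) = 43 m/s.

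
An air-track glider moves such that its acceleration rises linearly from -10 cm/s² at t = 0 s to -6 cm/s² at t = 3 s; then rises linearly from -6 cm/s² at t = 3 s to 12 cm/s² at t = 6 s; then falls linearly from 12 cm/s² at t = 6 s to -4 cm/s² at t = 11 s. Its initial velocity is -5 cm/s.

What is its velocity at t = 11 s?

Δv equals the area under the a-t graph; then v = v₀ + Δv.
0–3 s: ½(-10 + -6)(3) = -24 cm/s
3–6 s: ½(-6 + 12)(3) = 9 cm/s
6–11 s: ½(12 + -4)(5) = 20 cm/s
Δv = 5 cm/s, so v(11) = -5 + (5) = 0 cm/s.

0 cm/s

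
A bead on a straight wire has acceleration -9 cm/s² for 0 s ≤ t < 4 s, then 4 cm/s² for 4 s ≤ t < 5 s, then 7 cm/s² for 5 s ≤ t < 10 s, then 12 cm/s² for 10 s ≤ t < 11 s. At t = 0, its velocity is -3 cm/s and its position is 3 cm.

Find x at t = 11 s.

-199.5 cm

On each constant-a segment, Δv = aΔt and Δx = v₀Δt + ½aΔt²; chain segment to segment.
0–4 s: v starts -3 cm/s; Δx = -3·4 + ½·-9·4² = -84 cm; v ends -39 cm/s.
4–5 s: v starts -39 cm/s; Δx = -39·1 + ½·4·1² = -37 cm; v ends -35 cm/s.
5–10 s: v starts -35 cm/s; Δx = -35·5 + ½·7·5² = -87.5 cm; v ends 0 cm/s.
10–11 s: v starts 0 cm/s; Δx = 0·1 + ½·12·1² = 6 cm; v ends 12 cm/s.
x(11) = 3 + Σ Δx = -199.5 cm.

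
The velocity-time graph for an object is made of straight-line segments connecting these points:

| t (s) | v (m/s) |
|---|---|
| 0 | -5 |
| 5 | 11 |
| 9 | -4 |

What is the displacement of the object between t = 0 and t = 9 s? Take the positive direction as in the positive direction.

29 m

Displacement is the signed area under the v-t curve.
0–5 s: ½(-5 + 11)(5) = 15 m
5–9 s: ½(11 + -4)(4) = 14 m
Net displacement = 29 m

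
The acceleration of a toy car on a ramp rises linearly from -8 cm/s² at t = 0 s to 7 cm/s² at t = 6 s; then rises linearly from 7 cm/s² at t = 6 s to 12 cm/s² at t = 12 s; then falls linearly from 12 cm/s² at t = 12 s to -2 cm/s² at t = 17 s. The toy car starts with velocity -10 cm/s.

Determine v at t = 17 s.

69 cm/s

Δv equals the area under the a-t graph; then v = v₀ + Δv.
0–6 s: ½(-8 + 7)(6) = -3 cm/s
6–12 s: ½(7 + 12)(6) = 57 cm/s
12–17 s: ½(12 + -2)(5) = 25 cm/s
Δv = 79 cm/s, so v(17) = -10 + (79) = 69 cm/s.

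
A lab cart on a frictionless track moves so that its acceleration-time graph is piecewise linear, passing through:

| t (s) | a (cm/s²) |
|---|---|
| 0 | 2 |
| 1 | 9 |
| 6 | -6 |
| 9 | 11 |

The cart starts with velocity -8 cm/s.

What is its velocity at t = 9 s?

12.5 cm/s

Δv equals the area under the a-t graph; then v = v₀ + Δv.
0–1 s: ½(2 + 9)(1) = 5.5 cm/s
1–6 s: ½(9 + -6)(5) = 7.5 cm/s
6–9 s: ½(-6 + 11)(3) = 7.5 cm/s
Δv = 20.5 cm/s, so v(9) = -8 + (20.5) = 12.5 cm/s.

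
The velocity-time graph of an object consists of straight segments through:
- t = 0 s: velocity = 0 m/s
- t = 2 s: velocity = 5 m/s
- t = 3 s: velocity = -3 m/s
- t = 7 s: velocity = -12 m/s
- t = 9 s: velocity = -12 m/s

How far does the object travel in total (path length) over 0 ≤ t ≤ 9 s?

61.125 m

Distance (not displacement) is the total path length: add the absolute areas under v-t.
0–2 s: |½(0 + 5)(2)| = 5 m
2–3 s: v = 0 at t = 2.625 s; triangle areas 1.5625 + 0.5625 = 2.125 m
3–7 s: |½(-3 + -12)(4)| = 30 m
7–9 s: |-12| × 2 = 24 m
Total distance = 61.125 m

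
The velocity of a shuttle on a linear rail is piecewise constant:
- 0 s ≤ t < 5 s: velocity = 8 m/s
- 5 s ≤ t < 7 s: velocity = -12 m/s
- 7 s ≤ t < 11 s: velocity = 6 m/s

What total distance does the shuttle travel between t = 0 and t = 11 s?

Distance (not displacement) is the total path length: add the absolute areas under v-t.
0–5 s: |8| × 5 = 40 m
5–7 s: |-12| × 2 = 24 m
7–11 s: |6| × 4 = 24 m
Total distance = 88 m

88 m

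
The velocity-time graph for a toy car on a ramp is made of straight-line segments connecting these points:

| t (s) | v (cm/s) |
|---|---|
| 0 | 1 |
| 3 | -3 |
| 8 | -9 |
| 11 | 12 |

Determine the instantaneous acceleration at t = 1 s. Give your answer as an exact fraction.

-4/3 cm/s²

Acceleration is the slope of the v-t graph on 0–3 s: (-3 − 1)/(3 − 0) = -4/3 cm/s².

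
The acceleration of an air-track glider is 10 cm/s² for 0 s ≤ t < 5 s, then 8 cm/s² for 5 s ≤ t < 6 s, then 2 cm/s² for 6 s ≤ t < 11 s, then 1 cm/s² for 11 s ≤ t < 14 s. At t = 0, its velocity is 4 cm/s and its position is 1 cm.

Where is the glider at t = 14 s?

759.5 cm

On each constant-a segment, Δv = aΔt and Δx = v₀Δt + ½aΔt²; chain segment to segment.
0–5 s: v starts 4 cm/s; Δx = 4·5 + ½·10·5² = 145 cm; v ends 54 cm/s.
5–6 s: v starts 54 cm/s; Δx = 54·1 + ½·8·1² = 58 cm; v ends 62 cm/s.
6–11 s: v starts 62 cm/s; Δx = 62·5 + ½·2·5² = 335 cm; v ends 72 cm/s.
11–14 s: v starts 72 cm/s; Δx = 72·3 + ½·1·3² = 220.5 cm; v ends 75 cm/s.
x(14) = 1 + Σ Δx = 759.5 cm.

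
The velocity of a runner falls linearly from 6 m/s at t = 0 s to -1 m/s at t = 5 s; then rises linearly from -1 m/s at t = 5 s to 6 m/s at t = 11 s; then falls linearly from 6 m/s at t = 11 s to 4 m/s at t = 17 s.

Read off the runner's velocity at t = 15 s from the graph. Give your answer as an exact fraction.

On 11–17 s the graph is linear from 6 to 4 m/s: v(15) = 6 + (4 − 6)·(15 − 11)/(17 − 11) = 14/3 m/s.

14/3 m/s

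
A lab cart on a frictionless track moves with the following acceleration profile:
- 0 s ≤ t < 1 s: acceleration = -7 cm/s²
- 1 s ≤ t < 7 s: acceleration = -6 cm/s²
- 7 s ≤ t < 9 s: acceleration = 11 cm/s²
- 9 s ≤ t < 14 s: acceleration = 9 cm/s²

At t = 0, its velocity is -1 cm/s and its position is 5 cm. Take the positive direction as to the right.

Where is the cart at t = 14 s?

On each constant-a segment, Δv = aΔt and Δx = v₀Δt + ½aΔt²; chain segment to segment.
0–1 s: v starts -1 cm/s; Δx = -1·1 + ½·-7·1² = -4.5 cm; v ends -8 cm/s.
1–7 s: v starts -8 cm/s; Δx = -8·6 + ½·-6·6² = -156 cm; v ends -44 cm/s.
7–9 s: v starts -44 cm/s; Δx = -44·2 + ½·11·2² = -66 cm; v ends -22 cm/s.
9–14 s: v starts -22 cm/s; Δx = -22·5 + ½·9·5² = 2.5 cm; v ends 23 cm/s.
x(14) = 5 + Σ Δx = -219 cm.

-219 cm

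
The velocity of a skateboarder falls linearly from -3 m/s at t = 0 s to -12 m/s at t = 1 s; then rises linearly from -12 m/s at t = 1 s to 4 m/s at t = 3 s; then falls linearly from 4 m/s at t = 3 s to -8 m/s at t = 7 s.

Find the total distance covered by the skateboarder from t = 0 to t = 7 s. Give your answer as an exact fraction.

Distance (not displacement) is the total path length: add the absolute areas under v-t.
0–1 s: |½(-3 + -12)(1)| = 7.5 m
1–3 s: v = 0 at t = 2.5 s; triangle areas 9 + 1 = 10 m
3–7 s: v = 0 at t = 13/3 s; triangle areas 8/3 + 32/3 = 40/3 m
Total distance = 185/6 m

185/6 m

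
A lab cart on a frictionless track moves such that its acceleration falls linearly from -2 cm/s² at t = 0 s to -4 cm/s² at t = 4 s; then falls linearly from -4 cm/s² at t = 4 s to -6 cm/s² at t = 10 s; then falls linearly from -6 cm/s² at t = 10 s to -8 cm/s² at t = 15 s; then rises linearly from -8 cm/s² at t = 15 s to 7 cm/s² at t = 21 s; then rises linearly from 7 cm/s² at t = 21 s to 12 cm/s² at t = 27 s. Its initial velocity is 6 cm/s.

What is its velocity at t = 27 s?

-17 cm/s

Δv equals the area under the a-t graph; then v = v₀ + Δv.
0–4 s: ½(-2 + -4)(4) = -12 cm/s
4–10 s: ½(-4 + -6)(6) = -30 cm/s
10–15 s: ½(-6 + -8)(5) = -35 cm/s
15–21 s: ½(-8 + 7)(6) = -3 cm/s
21–27 s: ½(7 + 12)(6) = 57 cm/s
Δv = -23 cm/s, so v(27) = 6 + (-23) = -17 cm/s.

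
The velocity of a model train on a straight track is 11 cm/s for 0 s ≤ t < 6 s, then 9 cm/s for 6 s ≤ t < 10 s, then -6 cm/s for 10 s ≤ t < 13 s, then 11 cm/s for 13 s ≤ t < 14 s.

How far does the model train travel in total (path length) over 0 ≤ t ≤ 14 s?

Total distance travelled is ∫|v| dt — sum the magnitudes of each area piece.
0–6 s: |11| × 6 = 66 cm
6–10 s: |9| × 4 = 36 cm
10–13 s: |-6| × 3 = 18 cm
13–14 s: |11| × 1 = 11 cm
Total distance = 131 cm

131 cm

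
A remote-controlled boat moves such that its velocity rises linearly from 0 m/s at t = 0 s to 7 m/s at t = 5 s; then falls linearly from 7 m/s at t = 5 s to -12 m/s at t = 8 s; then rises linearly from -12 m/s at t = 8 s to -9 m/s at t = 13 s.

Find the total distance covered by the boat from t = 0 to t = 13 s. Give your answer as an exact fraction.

Total distance travelled is ∫|v| dt — sum the magnitudes of each area piece.
0–5 s: |½(0 + 7)(5)| = 17.5 m
5–8 s: v = 0 at t = 116/19 s; triangle areas 147/38 + 216/19 = 579/38 m
8–13 s: |½(-12 + -9)(5)| = 52.5 m
Total distance = 3239/38 m

3239/38 m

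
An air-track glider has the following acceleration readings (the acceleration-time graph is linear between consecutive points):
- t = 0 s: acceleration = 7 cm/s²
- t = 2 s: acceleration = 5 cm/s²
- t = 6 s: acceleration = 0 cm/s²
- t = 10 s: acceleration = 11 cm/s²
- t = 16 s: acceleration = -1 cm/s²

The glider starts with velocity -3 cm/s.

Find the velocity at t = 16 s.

Δv equals the area under the a-t graph; then v = v₀ + Δv.
0–2 s: ½(7 + 5)(2) = 12 cm/s
2–6 s: ½(5 + 0)(4) = 10 cm/s
6–10 s: ½(0 + 11)(4) = 22 cm/s
10–16 s: ½(11 + -1)(6) = 30 cm/s
Δv = 74 cm/s, so v(16) = -3 + (74) = 71 cm/s.

71 cm/s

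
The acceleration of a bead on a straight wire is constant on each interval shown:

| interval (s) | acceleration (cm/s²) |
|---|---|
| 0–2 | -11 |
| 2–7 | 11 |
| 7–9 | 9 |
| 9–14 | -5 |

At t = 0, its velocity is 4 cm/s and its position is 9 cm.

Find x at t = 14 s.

On each constant-a segment, Δv = aΔt and Δx = v₀Δt + ½aΔt²; chain segment to segment.
0–2 s: v starts 4 cm/s; Δx = 4·2 + ½·-11·2² = -14 cm; v ends -18 cm/s.
2–7 s: v starts -18 cm/s; Δx = -18·5 + ½·11·5² = 47.5 cm; v ends 37 cm/s.
7–9 s: v starts 37 cm/s; Δx = 37·2 + ½·9·2² = 92 cm; v ends 55 cm/s.
9–14 s: v starts 55 cm/s; Δx = 55·5 + ½·-5·5² = 212.5 cm; v ends 30 cm/s.
x(14) = 9 + Σ Δx = 347 cm.

347 cm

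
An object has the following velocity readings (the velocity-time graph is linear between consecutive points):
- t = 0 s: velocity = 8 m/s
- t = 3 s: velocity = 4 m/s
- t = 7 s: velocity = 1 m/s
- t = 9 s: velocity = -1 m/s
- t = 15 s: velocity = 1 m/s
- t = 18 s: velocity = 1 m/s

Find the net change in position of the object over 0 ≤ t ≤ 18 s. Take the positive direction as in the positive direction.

Net displacement equals the area under the velocity-time graph (areas below the axis count negative).
0–3 s: ½(8 + 4)(3) = 18 m
3–7 s: ½(4 + 1)(4) = 10 m
7–9 s: ½(1 + -1)(2) = 0 m
9–15 s: ½(-1 + 1)(6) = 0 m
15–18 s: 1 × 3 = 3 m
Net displacement = 31 m

31 m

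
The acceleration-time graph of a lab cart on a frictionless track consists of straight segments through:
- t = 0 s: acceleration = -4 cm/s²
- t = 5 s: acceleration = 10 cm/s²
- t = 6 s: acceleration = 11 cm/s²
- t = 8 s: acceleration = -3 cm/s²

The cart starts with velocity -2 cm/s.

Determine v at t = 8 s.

31.5 cm/s

Δv equals the area under the a-t graph; then v = v₀ + Δv.
0–5 s: ½(-4 + 10)(5) = 15 cm/s
5–6 s: ½(10 + 11)(1) = 10.5 cm/s
6–8 s: ½(11 + -3)(2) = 8 cm/s
Δv = 33.5 cm/s, so v(8) = -2 + (33.5) = 31.5 cm/s.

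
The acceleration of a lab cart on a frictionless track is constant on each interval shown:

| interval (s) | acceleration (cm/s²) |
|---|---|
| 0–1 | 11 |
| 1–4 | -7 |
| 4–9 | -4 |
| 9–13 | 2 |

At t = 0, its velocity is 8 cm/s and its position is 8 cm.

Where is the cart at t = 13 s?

-85 cm

On each constant-a segment, Δv = aΔt and Δx = v₀Δt + ½aΔt²; chain segment to segment.
0–1 s: v starts 8 cm/s; Δx = 8·1 + ½·11·1² = 13.5 cm; v ends 19 cm/s.
1–4 s: v starts 19 cm/s; Δx = 19·3 + ½·-7·3² = 25.5 cm; v ends -2 cm/s.
4–9 s: v starts -2 cm/s; Δx = -2·5 + ½·-4·5² = -60 cm; v ends -22 cm/s.
9–13 s: v starts -22 cm/s; Δx = -22·4 + ½·2·4² = -72 cm; v ends -14 cm/s.
x(13) = 8 + Σ Δx = -85 cm.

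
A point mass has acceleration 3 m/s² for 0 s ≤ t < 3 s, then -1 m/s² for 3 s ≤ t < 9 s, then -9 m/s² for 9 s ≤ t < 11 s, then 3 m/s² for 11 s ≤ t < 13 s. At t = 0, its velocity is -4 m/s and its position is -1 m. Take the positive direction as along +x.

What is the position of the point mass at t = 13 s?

-39.5 m

On each constant-a segment, Δv = aΔt and Δx = v₀Δt + ½aΔt²; chain segment to segment.
0–3 s: v starts -4 m/s; Δx = -4·3 + ½·3·3² = 1.5 m; v ends 5 m/s.
3–9 s: v starts 5 m/s; Δx = 5·6 + ½·-1·6² = 12 m; v ends -1 m/s.
9–11 s: v starts -1 m/s; Δx = -1·2 + ½·-9·2² = -20 m; v ends -19 m/s.
11–13 s: v starts -19 m/s; Δx = -19·2 + ½·3·2² = -32 m; v ends -13 m/s.
x(13) = -1 + Σ Δx = -39.5 m.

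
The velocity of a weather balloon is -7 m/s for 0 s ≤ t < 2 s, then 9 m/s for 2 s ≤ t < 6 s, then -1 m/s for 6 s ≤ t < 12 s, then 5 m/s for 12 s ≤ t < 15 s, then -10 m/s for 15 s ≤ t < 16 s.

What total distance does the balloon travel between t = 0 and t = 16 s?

Total distance travelled is ∫|v| dt — sum the magnitudes of each area piece.
0–2 s: |-7| × 2 = 14 m
2–6 s: |9| × 4 = 36 m
6–12 s: |-1| × 6 = 6 m
12–15 s: |5| × 3 = 15 m
15–16 s: |-10| × 1 = 10 m
Total distance = 81 m

81 m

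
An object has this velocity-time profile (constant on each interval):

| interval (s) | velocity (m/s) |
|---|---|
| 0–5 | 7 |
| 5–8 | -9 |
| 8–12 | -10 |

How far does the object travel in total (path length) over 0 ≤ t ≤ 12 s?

Total distance travelled is ∫|v| dt — sum the magnitudes of each area piece.
0–5 s: |7| × 5 = 35 m
5–8 s: |-9| × 3 = 27 m
8–12 s: |-10| × 4 = 40 m
Total distance = 102 m

102 m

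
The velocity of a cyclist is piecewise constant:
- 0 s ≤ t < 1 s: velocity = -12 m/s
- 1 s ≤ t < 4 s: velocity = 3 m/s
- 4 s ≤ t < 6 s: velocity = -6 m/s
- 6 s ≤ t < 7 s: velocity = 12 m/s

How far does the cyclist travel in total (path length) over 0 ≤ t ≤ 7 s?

45 m

Distance (not displacement) is the total path length: add the absolute areas under v-t.
0–1 s: |-12| × 1 = 12 m
1–4 s: |3| × 3 = 9 m
4–6 s: |-6| × 2 = 12 m
6–7 s: |12| × 1 = 12 m
Total distance = 45 m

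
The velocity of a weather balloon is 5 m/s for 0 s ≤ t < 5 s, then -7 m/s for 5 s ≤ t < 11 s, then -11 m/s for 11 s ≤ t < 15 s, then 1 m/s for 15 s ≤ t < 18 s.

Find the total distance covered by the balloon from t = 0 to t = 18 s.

Distance (not displacement) is the total path length: add the absolute areas under v-t.
0–5 s: |5| × 5 = 25 m
5–11 s: |-7| × 6 = 42 m
11–15 s: |-11| × 4 = 44 m
15–18 s: |1| × 3 = 3 m
Total distance = 114 m

114 m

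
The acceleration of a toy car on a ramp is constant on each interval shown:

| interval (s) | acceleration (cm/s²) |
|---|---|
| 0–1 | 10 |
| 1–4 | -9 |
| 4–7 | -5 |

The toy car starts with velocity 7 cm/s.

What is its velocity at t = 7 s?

Δv equals the area under the a-t graph; then v = v₀ + Δv.
0–1 s: 10 × 1 = 10 cm/s
1–4 s: -9 × 3 = -27 cm/s
4–7 s: -5 × 3 = -15 cm/s
Δv = -32 cm/s, so v(7) = 7 + (-32) = -25 cm/s.

-25 cm/s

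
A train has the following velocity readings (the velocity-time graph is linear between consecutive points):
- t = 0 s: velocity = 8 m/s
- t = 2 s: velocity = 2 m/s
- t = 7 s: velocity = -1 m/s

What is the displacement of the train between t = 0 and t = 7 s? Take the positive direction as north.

12.5 m

Net displacement equals the area under the velocity-time graph (areas below the axis count negative).
0–2 s: ½(8 + 2)(2) = 10 m
2–7 s: ½(2 + -1)(5) = 2.5 m
Net displacement = 12.5 m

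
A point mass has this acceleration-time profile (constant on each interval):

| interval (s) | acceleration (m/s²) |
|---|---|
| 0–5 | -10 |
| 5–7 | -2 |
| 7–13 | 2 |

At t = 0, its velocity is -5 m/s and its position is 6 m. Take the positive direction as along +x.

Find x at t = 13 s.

On each constant-a segment, Δv = aΔt and Δx = v₀Δt + ½aΔt²; chain segment to segment.
0–5 s: v starts -5 m/s; Δx = -5·5 + ½·-10·5² = -150 m; v ends -55 m/s.
5–7 s: v starts -55 m/s; Δx = -55·2 + ½·-2·2² = -114 m; v ends -59 m/s.
7–13 s: v starts -59 m/s; Δx = -59·6 + ½·2·6² = -318 m; v ends -47 m/s.
x(13) = 6 + Σ Δx = -576 m.

-576 m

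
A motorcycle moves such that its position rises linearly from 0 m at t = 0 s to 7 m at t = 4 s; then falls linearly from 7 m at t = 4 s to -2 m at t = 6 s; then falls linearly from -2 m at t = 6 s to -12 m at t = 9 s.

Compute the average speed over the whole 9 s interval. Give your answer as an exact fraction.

26/9 m/s

Average speed = (total path length)/(elapsed time); on a piecewise-linear x-t graph the path length is Σ|Δx|.
0–4 s: |Δx| = |7 − 0| = 7 m
4–6 s: |Δx| = |-2 − 7| = 9 m
6–9 s: |Δx| = |-12 − -2| = 10 m
Total path = 26 m; average speed = 26/9 = 26/9 m/s.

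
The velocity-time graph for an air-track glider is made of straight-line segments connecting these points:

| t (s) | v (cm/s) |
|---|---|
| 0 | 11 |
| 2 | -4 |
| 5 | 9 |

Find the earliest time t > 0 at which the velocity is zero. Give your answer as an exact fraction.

t = 22/15 s

v changes sign on 0–2 s (from 11 to -4); the graph is linear there, so v = 0 at t = 0 + (-11)·(2 − 0)/(-4 − 11) = 22/15 s.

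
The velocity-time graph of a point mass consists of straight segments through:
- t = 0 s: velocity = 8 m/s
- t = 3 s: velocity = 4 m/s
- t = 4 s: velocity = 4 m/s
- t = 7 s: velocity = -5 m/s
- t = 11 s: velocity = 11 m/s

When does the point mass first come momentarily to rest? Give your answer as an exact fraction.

v changes sign on 4–7 s (from 4 to -5); the graph is linear there, so v = 0 at t = 4 + (-4)·(7 − 4)/(-5 − 4) = 16/3 s.

t = 16/3 s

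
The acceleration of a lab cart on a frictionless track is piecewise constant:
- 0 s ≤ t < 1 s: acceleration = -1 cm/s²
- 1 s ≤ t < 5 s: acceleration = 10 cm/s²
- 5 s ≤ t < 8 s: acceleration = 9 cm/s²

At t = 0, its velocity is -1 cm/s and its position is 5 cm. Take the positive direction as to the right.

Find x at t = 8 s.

230 cm

On each constant-a segment, Δv = aΔt and Δx = v₀Δt + ½aΔt²; chain segment to segment.
0–1 s: v starts -1 cm/s; Δx = -1·1 + ½·-1·1² = -1.5 cm; v ends -2 cm/s.
1–5 s: v starts -2 cm/s; Δx = -2·4 + ½·10·4² = 72 cm; v ends 38 cm/s.
5–8 s: v starts 38 cm/s; Δx = 38·3 + ½·9·3² = 154.5 cm; v ends 65 cm/s.
x(8) = 5 + Σ Δx = 230 cm.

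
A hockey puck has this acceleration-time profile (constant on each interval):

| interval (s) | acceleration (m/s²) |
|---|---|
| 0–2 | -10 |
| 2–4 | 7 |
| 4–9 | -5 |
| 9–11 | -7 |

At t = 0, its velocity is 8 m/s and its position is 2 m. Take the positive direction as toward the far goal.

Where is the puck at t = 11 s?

On each constant-a segment, Δv = aΔt and Δx = v₀Δt + ½aΔt²; chain segment to segment.
0–2 s: v starts 8 m/s; Δx = 8·2 + ½·-10·2² = -4 m; v ends -12 m/s.
2–4 s: v starts -12 m/s; Δx = -12·2 + ½·7·2² = -10 m; v ends 2 m/s.
4–9 s: v starts 2 m/s; Δx = 2·5 + ½·-5·5² = -52.5 m; v ends -23 m/s.
9–11 s: v starts -23 m/s; Δx = -23·2 + ½·-7·2² = -60 m; v ends -37 m/s.
x(11) = 2 + Σ Δx = -124.5 m.

-124.5 m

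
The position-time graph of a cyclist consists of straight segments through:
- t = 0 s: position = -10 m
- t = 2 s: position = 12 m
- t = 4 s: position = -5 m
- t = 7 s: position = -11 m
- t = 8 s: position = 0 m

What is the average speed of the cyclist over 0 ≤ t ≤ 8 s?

7 m/s

Average speed = (total path length)/(elapsed time); on a piecewise-linear x-t graph the path length is Σ|Δx|.
0–2 s: |Δx| = |12 − -10| = 22 m
2–4 s: |Δx| = |-5 − 12| = 17 m
4–7 s: |Δx| = |-11 − -5| = 6 m
7–8 s: |Δx| = |0 − -11| = 11 m
Total path = 56 m; average speed = 56/8 = 7 m/s.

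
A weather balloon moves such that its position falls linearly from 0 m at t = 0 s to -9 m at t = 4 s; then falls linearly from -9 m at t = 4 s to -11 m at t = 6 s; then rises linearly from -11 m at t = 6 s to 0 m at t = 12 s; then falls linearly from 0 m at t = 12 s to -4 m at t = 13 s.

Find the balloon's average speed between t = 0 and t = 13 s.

2 m/s

Average speed = (total path length)/(elapsed time); on a piecewise-linear x-t graph the path length is Σ|Δx|.
0–4 s: |Δx| = |-9 − 0| = 9 m
4–6 s: |Δx| = |-11 − -9| = 2 m
6–12 s: |Δx| = |0 − -11| = 11 m
12–13 s: |Δx| = |-4 − 0| = 4 m
Total path = 26 m; average speed = 26/13 = 2 m/s.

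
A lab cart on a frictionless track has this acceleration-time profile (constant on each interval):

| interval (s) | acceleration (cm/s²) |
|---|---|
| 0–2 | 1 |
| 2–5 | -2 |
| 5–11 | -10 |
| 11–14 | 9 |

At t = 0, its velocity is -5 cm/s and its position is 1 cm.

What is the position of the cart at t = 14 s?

-425.5 cm

On each constant-a segment, Δv = aΔt and Δx = v₀Δt + ½aΔt²; chain segment to segment.
0–2 s: v starts -5 cm/s; Δx = -5·2 + ½·1·2² = -8 cm; v ends -3 cm/s.
2–5 s: v starts -3 cm/s; Δx = -3·3 + ½·-2·3² = -18 cm; v ends -9 cm/s.
5–11 s: v starts -9 cm/s; Δx = -9·6 + ½·-10·6² = -234 cm; v ends -69 cm/s.
11–14 s: v starts -69 cm/s; Δx = -69·3 + ½·9·3² = -166.5 cm; v ends -42 cm/s.
x(14) = 1 + Σ Δx = -425.5 cm.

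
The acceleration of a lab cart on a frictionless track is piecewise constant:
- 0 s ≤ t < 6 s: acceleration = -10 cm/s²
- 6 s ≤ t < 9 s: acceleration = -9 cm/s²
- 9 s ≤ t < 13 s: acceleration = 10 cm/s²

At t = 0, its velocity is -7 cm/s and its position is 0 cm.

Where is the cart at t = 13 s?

-759.5 cm

On each constant-a segment, Δv = aΔt and Δx = v₀Δt + ½aΔt²; chain segment to segment.
0–6 s: v starts -7 cm/s; Δx = -7·6 + ½·-10·6² = -222 cm; v ends -67 cm/s.
6–9 s: v starts -67 cm/s; Δx = -67·3 + ½·-9·3² = -241.5 cm; v ends -94 cm/s.
9–13 s: v starts -94 cm/s; Δx = -94·4 + ½·10·4² = -296 cm; v ends -54 cm/s.
x(13) = 0 + Σ Δx = -759.5 cm.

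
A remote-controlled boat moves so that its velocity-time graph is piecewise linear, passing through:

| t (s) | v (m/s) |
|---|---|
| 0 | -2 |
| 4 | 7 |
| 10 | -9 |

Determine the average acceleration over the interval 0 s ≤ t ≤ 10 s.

-0.7 m/s²

Average acceleration = Δv/Δt = (-9 − -2)/(10 − 0) = -0.7 m/s².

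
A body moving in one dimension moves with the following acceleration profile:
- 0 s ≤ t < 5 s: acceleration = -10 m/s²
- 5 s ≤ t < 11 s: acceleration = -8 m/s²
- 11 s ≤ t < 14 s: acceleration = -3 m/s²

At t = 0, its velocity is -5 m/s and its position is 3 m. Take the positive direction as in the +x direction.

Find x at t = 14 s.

-943.5 m

On each constant-a segment, Δv = aΔt and Δx = v₀Δt + ½aΔt²; chain segment to segment.
0–5 s: v starts -5 m/s; Δx = -5·5 + ½·-10·5² = -150 m; v ends -55 m/s.
5–11 s: v starts -55 m/s; Δx = -55·6 + ½·-8·6² = -474 m; v ends -103 m/s.
11–14 s: v starts -103 m/s; Δx = -103·3 + ½·-3·3² = -322.5 m; v ends -112 m/s.
x(14) = 3 + Σ Δx = -943.5 m.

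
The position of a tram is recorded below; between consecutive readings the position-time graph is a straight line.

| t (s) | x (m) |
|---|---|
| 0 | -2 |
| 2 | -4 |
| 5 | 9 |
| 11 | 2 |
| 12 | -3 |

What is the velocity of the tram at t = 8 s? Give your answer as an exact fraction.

Velocity is the slope of the x-t graph on 5–11 s: (2 − 9)/(11 − 5) = -7/6 m/s.

-7/6 m/s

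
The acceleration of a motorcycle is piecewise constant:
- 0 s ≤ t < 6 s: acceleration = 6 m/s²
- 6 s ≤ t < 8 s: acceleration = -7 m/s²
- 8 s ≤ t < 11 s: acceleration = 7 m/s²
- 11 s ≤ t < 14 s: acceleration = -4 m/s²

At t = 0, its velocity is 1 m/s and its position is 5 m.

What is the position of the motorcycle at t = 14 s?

On each constant-a segment, Δv = aΔt and Δx = v₀Δt + ½aΔt²; chain segment to segment.
0–6 s: v starts 1 m/s; Δx = 1·6 + ½·6·6² = 114 m; v ends 37 m/s.
6–8 s: v starts 37 m/s; Δx = 37·2 + ½·-7·2² = 60 m; v ends 23 m/s.
8–11 s: v starts 23 m/s; Δx = 23·3 + ½·7·3² = 100.5 m; v ends 44 m/s.
11–14 s: v starts 44 m/s; Δx = 44·3 + ½·-4·3² = 114 m; v ends 32 m/s.
x(14) = 5 + Σ Δx = 393.5 m.

393.5 m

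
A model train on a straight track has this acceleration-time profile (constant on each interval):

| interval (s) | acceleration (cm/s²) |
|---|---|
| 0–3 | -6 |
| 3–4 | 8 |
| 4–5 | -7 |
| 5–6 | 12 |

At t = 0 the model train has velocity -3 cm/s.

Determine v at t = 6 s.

Δv equals the area under the a-t graph; then v = v₀ + Δv.
0–3 s: -6 × 3 = -18 cm/s
3–4 s: 8 × 1 = 8 cm/s
4–5 s: -7 × 1 = -7 cm/s
5–6 s: 12 × 1 = 12 cm/s
Δv = -5 cm/s, so v(6) = -3 + (-5) = -8 cm/s.

-8 cm/s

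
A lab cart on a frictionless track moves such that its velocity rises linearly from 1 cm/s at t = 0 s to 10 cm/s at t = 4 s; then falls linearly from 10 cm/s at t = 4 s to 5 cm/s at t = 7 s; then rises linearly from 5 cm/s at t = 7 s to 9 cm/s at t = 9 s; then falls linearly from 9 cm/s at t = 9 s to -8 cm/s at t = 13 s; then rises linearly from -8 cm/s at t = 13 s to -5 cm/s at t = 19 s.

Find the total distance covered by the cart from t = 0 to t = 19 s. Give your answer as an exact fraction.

3895/34 cm

Distance (not displacement) is the total path length: add the absolute areas under v-t.
0–4 s: |½(1 + 10)(4)| = 22 cm
4–7 s: |½(10 + 5)(3)| = 22.5 cm
7–9 s: |½(5 + 9)(2)| = 14 cm
9–13 s: v = 0 at t = 189/17 s; triangle areas 162/17 + 128/17 = 290/17 cm
13–19 s: |½(-8 + -5)(6)| = 39 cm
Total distance = 3895/34 cm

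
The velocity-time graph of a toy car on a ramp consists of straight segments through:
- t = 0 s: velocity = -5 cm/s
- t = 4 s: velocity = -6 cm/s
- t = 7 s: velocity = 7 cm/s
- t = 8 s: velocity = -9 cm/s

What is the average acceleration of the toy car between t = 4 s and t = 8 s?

-0.75 cm/s²

Average acceleration = Δv/Δt = (-9 − -6)/(8 − 4) = -0.75 cm/s².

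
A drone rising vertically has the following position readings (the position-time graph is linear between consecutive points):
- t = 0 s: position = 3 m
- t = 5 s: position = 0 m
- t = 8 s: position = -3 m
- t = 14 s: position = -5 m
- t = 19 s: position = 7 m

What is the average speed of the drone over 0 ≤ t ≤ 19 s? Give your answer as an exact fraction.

20/19 m/s

Average speed = (total path length)/(elapsed time); on a piecewise-linear x-t graph the path length is Σ|Δx|.
0–5 s: |Δx| = |0 − 3| = 3 m
5–8 s: |Δx| = |-3 − 0| = 3 m
8–14 s: |Δx| = |-5 − -3| = 2 m
14–19 s: |Δx| = |7 − -5| = 12 m
Total path = 20 m; average speed = 20/19 = 20/19 m/s.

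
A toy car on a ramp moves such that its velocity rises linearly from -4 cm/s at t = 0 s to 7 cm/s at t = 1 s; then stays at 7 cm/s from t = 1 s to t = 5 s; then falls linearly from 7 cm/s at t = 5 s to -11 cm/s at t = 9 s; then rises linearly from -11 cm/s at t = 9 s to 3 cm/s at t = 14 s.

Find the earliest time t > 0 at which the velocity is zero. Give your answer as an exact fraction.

t = 4/11 s

v changes sign on 0–1 s (from -4 to 7); the graph is linear there, so v = 0 at t = 0 + (4)·(1 − 0)/(7 − -4) = 4/11 s.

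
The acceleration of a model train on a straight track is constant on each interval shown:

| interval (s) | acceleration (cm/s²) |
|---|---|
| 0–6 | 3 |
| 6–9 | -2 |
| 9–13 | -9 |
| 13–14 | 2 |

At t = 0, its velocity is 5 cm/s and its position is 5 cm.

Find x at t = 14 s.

127 cm

On each constant-a segment, Δv = aΔt and Δx = v₀Δt + ½aΔt²; chain segment to segment.
0–6 s: v starts 5 cm/s; Δx = 5·6 + ½·3·6² = 84 cm; v ends 23 cm/s.
6–9 s: v starts 23 cm/s; Δx = 23·3 + ½·-2·3² = 60 cm; v ends 17 cm/s.
9–13 s: v starts 17 cm/s; Δx = 17·4 + ½·-9·4² = -4 cm; v ends -19 cm/s.
13–14 s: v starts -19 cm/s; Δx = -19·1 + ½·2·1² = -18 cm; v ends -17 cm/s.
x(14) = 5 + Σ Δx = 127 cm.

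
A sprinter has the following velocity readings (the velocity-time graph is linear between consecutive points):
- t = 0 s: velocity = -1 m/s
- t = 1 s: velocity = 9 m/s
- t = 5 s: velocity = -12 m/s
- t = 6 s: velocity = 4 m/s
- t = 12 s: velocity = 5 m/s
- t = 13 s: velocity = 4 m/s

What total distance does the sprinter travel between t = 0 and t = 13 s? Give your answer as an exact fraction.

Distance (not displacement) is the total path length: add the absolute areas under v-t.
0–1 s: v = 0 at t = 0.1 s; triangle areas 0.05 + 4.05 = 4.1 m
1–5 s: v = 0 at t = 19/7 s; triangle areas 54/7 + 96/7 = 150/7 m
5–6 s: v = 0 at t = 5.75 s; triangle areas 4.5 + 0.5 = 5 m
6–12 s: |½(4 + 5)(6)| = 27 m
12–13 s: |½(5 + 4)(1)| = 4.5 m
Total distance = 2171/35 m

2171/35 m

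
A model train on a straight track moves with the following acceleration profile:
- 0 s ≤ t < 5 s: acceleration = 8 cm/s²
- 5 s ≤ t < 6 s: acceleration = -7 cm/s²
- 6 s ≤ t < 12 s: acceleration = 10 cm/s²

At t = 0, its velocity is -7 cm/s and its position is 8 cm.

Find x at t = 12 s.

On each constant-a segment, Δv = aΔt and Δx = v₀Δt + ½aΔt²; chain segment to segment.
0–5 s: v starts -7 cm/s; Δx = -7·5 + ½·8·5² = 65 cm; v ends 33 cm/s.
5–6 s: v starts 33 cm/s; Δx = 33·1 + ½·-7·1² = 29.5 cm; v ends 26 cm/s.
6–12 s: v starts 26 cm/s; Δx = 26·6 + ½·10·6² = 336 cm; v ends 86 cm/s.
x(12) = 8 + Σ Δx = 438.5 cm.

438.5 cm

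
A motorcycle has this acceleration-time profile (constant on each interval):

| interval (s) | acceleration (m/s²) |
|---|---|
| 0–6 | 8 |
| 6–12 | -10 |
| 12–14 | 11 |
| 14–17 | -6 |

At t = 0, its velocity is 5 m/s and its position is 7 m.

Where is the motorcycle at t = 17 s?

On each constant-a segment, Δv = aΔt and Δx = v₀Δt + ½aΔt²; chain segment to segment.
0–6 s: v starts 5 m/s; Δx = 5·6 + ½·8·6² = 174 m; v ends 53 m/s.
6–12 s: v starts 53 m/s; Δx = 53·6 + ½·-10·6² = 138 m; v ends -7 m/s.
12–14 s: v starts -7 m/s; Δx = -7·2 + ½·11·2² = 8 m; v ends 15 m/s.
14–17 s: v starts 15 m/s; Δx = 15·3 + ½·-6·3² = 18 m; v ends -3 m/s.
x(17) = 7 + Σ Δx = 345 m.

345 m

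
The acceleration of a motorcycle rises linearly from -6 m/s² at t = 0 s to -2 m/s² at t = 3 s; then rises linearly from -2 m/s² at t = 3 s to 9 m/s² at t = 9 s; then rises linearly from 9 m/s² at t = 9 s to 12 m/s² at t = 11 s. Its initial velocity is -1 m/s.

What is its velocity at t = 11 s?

29 m/s

Δv equals the area under the a-t graph; then v = v₀ + Δv.
0–3 s: ½(-6 + -2)(3) = -12 m/s
3–9 s: ½(-2 + 9)(6) = 21 m/s
9–11 s: ½(9 + 12)(2) = 21 m/s
Δv = 30 m/s, so v(11) = -1 + (30) = 29 m/s.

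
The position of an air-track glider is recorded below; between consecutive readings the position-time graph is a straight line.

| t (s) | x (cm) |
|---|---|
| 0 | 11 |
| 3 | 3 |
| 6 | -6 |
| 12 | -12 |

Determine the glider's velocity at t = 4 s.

Velocity is the slope of the x-t graph on 3–6 s: (-6 − 3)/(6 − 3) = -3 cm/s.

-3 cm/s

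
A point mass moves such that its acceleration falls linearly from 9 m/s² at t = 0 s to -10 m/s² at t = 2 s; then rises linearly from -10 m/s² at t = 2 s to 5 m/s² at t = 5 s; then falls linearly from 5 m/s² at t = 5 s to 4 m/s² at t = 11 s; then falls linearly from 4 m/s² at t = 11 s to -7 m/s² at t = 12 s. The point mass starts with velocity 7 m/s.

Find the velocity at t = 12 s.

Δv equals the area under the a-t graph; then v = v₀ + Δv.
0–2 s: ½(9 + -10)(2) = -1 m/s
2–5 s: ½(-10 + 5)(3) = -7.5 m/s
5–11 s: ½(5 + 4)(6) = 27 m/s
11–12 s: ½(4 + -7)(1) = -1.5 m/s
Δv = 17 m/s, so v(12) = 7 + (17) = 24 m/s.

24 m/s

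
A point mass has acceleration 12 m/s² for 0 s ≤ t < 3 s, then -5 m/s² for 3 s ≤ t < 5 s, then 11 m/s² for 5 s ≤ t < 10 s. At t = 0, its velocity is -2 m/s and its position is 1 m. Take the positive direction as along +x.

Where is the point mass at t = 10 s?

On each constant-a segment, Δv = aΔt and Δx = v₀Δt + ½aΔt²; chain segment to segment.
0–3 s: v starts -2 m/s; Δx = -2·3 + ½·12·3² = 48 m; v ends 34 m/s.
3–5 s: v starts 34 m/s; Δx = 34·2 + ½·-5·2² = 58 m; v ends 24 m/s.
5–10 s: v starts 24 m/s; Δx = 24·5 + ½·11·5² = 257.5 m; v ends 79 m/s.
x(10) = 1 + Σ Δx = 364.5 m.

364.5 m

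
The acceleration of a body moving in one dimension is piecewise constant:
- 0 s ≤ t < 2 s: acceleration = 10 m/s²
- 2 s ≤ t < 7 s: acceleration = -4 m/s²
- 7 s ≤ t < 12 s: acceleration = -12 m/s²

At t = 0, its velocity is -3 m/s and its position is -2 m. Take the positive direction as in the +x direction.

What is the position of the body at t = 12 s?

-118 m

On each constant-a segment, Δv = aΔt and Δx = v₀Δt + ½aΔt²; chain segment to segment.
0–2 s: v starts -3 m/s; Δx = -3·2 + ½·10·2² = 14 m; v ends 17 m/s.
2–7 s: v starts 17 m/s; Δx = 17·5 + ½·-4·5² = 35 m; v ends -3 m/s.
7–12 s: v starts -3 m/s; Δx = -3·5 + ½·-12·5² = -165 m; v ends -63 m/s.
x(12) = -2 + Σ Δx = -118 m.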